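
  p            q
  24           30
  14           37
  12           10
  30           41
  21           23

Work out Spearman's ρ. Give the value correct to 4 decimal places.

0.7000

Rank p: 4, 2, 1, 5, 3
Rank q: 3, 4, 1, 5, 2
d = rank(p) − rank(q): 1, -2, 0, 0, 1; Σd² = 6
ρ = 1 − 6Σd² / [n(n²−1)] = 1 − 6×6 / (5×24) = 1 − 36/120 ≈ 0.7000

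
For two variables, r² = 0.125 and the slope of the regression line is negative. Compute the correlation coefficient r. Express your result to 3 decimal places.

-0.354

|r| = √0.125 = 0.354
The association is negative, so r = −0.354.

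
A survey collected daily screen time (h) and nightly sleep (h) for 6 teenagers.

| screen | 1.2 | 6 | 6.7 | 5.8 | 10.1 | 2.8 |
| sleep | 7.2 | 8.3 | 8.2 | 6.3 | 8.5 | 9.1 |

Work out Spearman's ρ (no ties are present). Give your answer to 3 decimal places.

0.257

Rank screen: 1, 4, 5, 3, 6, 2
Rank sleep: 2, 4, 3, 1, 5, 6
d = rank(screen) − rank(sleep): -1, 0, 2, 2, 1, -4; Σd² = 26
ρ = 1 − 6Σd² / [n(n²−1)] = 1 − 6×26 / (6×35) = 1 − 156/210 ≈ 0.257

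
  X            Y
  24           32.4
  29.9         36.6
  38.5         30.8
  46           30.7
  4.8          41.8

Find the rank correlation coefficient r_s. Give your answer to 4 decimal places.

-0.9000

Rank X: 2, 3, 4, 5, 1
Rank Y: 3, 4, 2, 1, 5
d = rank(X) − rank(Y): -1, -1, 2, 4, -4; Σd² = 38
ρ = 1 − 6Σd² / [n(n²−1)] = 1 − 6×38 / (5×24) = 1 − 228/120 ≈ -0.9000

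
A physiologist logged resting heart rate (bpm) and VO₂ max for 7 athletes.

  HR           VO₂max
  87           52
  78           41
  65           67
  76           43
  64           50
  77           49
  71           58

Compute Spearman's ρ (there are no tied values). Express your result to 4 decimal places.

-0.4286

Rank HR: 7, 6, 2, 4, 1, 5, 3
Rank VO₂max: 5, 1, 7, 2, 4, 3, 6
d = rank(HR) − rank(VO₂max): 2, 5, -5, 2, -3, 2, -3; Σd² = 80
ρ = 1 − 6Σd² / [n(n²−1)] = 1 − 6×80 / (7×48) = 1 − 480/336 ≈ -0.4286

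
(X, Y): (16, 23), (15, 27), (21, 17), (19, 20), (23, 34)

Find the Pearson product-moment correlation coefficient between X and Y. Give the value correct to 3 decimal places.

0.194

n = 5, ΣX = 94, ΣY = 121, ΣX² = 1812, ΣY² = 3103, ΣXY = 2292
nΣXY − ΣXΣY = 11460 − 11374 = 86
nΣX² − (ΣX)² = 9060 − 8836 = 224; nΣY² − (ΣY)² = 15515 − 14641 = 874
r = 86 / √(224 × 874) = 86 / 442.4658 ≈ 0.194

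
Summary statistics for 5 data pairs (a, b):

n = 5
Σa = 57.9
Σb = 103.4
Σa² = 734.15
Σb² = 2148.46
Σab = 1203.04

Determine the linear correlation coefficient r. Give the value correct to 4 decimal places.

0.2230

r = (nΣab − ΣaΣb) / √[(nΣa² − (Σa)²)(nΣb² − (Σb)²)]
Numerator: 5×1203.04 − 57.9×103.4 = 28.34
Denominator: √[(3670.75 − 3352.41)(10742.3 − 10691.56)] = √[318.34 × 50.74] = 127.0928
r = 28.34 / 127.0928 ≈ 0.2230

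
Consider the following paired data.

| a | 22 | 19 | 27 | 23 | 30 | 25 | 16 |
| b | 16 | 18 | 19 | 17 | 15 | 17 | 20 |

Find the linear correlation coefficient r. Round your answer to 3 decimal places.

n = 7, Σa = 162, Σb = 122, Σa² = 3884, Σb² = 2144, Σab = 2793
nΣab − ΣaΣb = 19551 − 19764 = -213
nΣa² − (Σa)² = 27188 − 26244 = 944; nΣb² − (Σb)² = 15008 − 14884 = 124
r = -213 / √(944 × 124) = -213 / 342.1345 ≈ -0.623

-0.623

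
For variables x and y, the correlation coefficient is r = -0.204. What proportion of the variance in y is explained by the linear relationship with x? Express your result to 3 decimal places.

r² = (-0.204)² = 0.042

0.042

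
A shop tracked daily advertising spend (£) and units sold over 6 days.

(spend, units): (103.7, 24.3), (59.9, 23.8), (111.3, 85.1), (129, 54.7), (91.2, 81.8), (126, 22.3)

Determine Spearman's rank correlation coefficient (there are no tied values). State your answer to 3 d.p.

Rank spend: 3, 1, 4, 6, 2, 5
Rank units: 3, 2, 6, 4, 5, 1
d = rank(spend) − rank(units): 0, -1, -2, 2, -3, 4; Σd² = 34
ρ = 1 − 6Σd² / [n(n²−1)] = 1 − 6×34 / (6×35) = 1 − 204/210 ≈ 0.029

0.029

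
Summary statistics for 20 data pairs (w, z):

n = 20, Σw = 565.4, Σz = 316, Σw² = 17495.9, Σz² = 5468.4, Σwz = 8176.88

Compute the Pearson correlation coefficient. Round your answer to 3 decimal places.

-0.892

r = (nΣwz − ΣwΣz) / √[(nΣw² − (Σw)²)(nΣz² − (Σz)²)]
Numerator: 20×8176.88 − 565.4×316 = -15128.8
Denominator: √[(349918 − 319677.16)(109368 − 99856)] = √[30240.84 × 9512] = 16960.2733
r = -15128.8 / 16960.2733 ≈ -0.892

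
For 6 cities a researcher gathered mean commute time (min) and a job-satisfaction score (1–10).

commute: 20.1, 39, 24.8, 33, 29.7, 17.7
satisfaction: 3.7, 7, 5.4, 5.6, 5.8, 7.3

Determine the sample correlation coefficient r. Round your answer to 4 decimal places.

0.2813

n = 6, Σx = 164.3, Σy = 34.8, Σx² = 4824.43, Σy² = 210.14, Σxy = 967.56
nΣxy − ΣxΣy = 5805.36 − 5717.64 = 87.72
nΣx² − (Σx)² = 28946.58 − 26994.49 = 1952.09; nΣy² − (Σy)² = 1260.84 − 1211.04 = 49.8
r = 87.72 / √(1952.09 × 49.8) = 87.72 / 311.7917 ≈ 0.2813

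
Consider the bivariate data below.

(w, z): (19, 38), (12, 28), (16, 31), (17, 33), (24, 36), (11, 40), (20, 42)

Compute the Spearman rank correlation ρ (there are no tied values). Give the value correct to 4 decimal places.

Rank w: 5, 2, 3, 4, 7, 1, 6
Rank z: 5, 1, 2, 3, 4, 6, 7
d = rank(w) − rank(z): 0, 1, 1, 1, 3, -5, -1; Σd² = 38
ρ = 1 − 6Σd² / [n(n²−1)] = 1 − 6×38 / (7×48) = 1 − 228/336 ≈ 0.3214

0.3214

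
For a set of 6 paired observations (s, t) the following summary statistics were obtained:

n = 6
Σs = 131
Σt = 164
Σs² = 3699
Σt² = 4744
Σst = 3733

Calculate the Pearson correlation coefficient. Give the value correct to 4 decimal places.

r = (nΣst − ΣsΣt) / √[(nΣs² − (Σs)²)(nΣt² − (Σt)²)]
Numerator: 6×3733 − 131×164 = 914
Denominator: √[(22194 − 17161)(28464 − 26896)] = √[5033 × 1568] = 2809.2248
r = 914 / 2809.2248 ≈ 0.3254

0.3254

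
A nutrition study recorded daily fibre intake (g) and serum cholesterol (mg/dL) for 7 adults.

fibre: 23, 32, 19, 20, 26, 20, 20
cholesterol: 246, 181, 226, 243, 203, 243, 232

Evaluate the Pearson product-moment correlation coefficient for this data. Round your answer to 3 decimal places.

n = 7, Σx = 160, Σy = 1574, Σx² = 3790, Σy² = 357484, Σxy = 35382
nΣxy − ΣxΣy = 247674 − 251840 = -4166
nΣx² − (Σx)² = 26530 − 25600 = 930; nΣy² − (Σy)² = 2502388 − 2477476 = 24912
r = -4166 / √(930 × 24912) = -4166 / 4813.3315 ≈ -0.866

-0.866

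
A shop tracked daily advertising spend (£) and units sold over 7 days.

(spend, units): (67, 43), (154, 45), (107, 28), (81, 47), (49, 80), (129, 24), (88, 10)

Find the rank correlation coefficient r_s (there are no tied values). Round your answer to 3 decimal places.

Rank spend: 2, 7, 5, 3, 1, 6, 4
Rank units: 4, 5, 3, 6, 7, 2, 1
d = rank(spend) − rank(units): -2, 2, 2, -3, -6, 4, 3; Σd² = 82
ρ = 1 − 6Σd² / [n(n²−1)] = 1 − 6×82 / (7×48) = 1 − 492/336 ≈ -0.464

-0.464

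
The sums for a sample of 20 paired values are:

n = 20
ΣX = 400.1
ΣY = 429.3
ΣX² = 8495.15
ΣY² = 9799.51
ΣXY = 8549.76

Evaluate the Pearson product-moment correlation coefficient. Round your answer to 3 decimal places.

-0.072

r = (nΣXY − ΣXΣY) / √[(nΣX² − (ΣX)²)(nΣY² − (ΣY)²)]
Numerator: 20×8549.76 − 400.1×429.3 = -767.73
Denominator: √[(169903 − 160080.01)(195990.2 − 184298.49)] = √[9822.99 × 11691.71] = 10716.6949
r = -767.73 / 10716.6949 ≈ -0.072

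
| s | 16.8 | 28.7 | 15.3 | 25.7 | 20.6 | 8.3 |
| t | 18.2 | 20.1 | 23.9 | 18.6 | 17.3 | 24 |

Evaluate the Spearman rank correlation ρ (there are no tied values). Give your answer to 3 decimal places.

Rank s: 3, 6, 2, 5, 4, 1
Rank t: 2, 4, 5, 3, 1, 6
d = rank(s) − rank(t): 1, 2, -3, 2, 3, -5; Σd² = 52
ρ = 1 − 6Σd² / [n(n²−1)] = 1 − 6×52 / (6×35) = 1 − 312/210 ≈ -0.486

-0.486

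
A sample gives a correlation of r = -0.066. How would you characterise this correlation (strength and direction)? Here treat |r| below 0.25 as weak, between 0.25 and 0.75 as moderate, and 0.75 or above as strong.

weak negative

r = -0.066 < 0 so the relationship is negative.
|r| = 0.066, which falls in the weak range.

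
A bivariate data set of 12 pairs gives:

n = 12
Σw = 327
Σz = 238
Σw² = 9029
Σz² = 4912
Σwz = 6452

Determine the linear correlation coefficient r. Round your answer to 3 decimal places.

-0.223

r = (nΣwz − ΣwΣz) / √[(nΣw² − (Σw)²)(nΣz² − (Σz)²)]
Numerator: 12×6452 − 327×238 = -402
Denominator: √[(108348 − 106929)(58944 − 56644)] = √[1419 × 2300] = 1806.5713
r = -402 / 1806.5713 ≈ -0.223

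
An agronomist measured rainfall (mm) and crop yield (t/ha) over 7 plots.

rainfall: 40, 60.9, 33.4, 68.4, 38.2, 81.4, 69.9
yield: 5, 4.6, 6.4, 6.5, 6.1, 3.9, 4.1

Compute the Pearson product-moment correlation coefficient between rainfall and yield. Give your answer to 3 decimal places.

-0.609

n = 7, Σx = 392.2, Σy = 36.6, Σx² = 24074.14, Σy² = 198.6, Σxy = 1975.57
nΣxy − ΣxΣy = 13828.99 − 14354.52 = -525.53
nΣx² − (Σx)² = 168518.98 − 153820.84 = 14698.14; nΣy² − (Σy)² = 1390.2 − 1339.56 = 50.64
r = -525.53 / √(14698.14 × 50.64) = -525.53 / 862.7362 ≈ -0.609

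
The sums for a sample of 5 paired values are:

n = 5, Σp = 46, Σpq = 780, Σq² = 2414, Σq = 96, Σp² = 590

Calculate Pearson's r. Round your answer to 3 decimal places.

r = (nΣpq − ΣpΣq) / √[(nΣp² − (Σp)²)(nΣq² − (Σq)²)]
Numerator: 5×780 − 46×96 = -516
Denominator: √[(2950 − 2116)(12070 − 9216)] = √[834 × 2854] = 1542.8013
r = -516 / 1542.8013 ≈ -0.334

-0.334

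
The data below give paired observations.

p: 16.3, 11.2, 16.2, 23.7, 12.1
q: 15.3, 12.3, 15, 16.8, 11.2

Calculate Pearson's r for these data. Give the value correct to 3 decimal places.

0.908

n = 5, Σp = 79.5, Σq = 70.6, Σp² = 1361.67, Σq² = 1018.06, Σpq = 1163.83
nΣpq − ΣpΣq = 5819.15 − 5612.7 = 206.45
nΣp² − (Σp)² = 6808.35 − 6320.25 = 488.1; nΣq² − (Σq)² = 5090.3 − 4984.36 = 105.94
r = 206.45 / √(488.1 × 105.94) = 206.45 / 227.3968 ≈ 0.908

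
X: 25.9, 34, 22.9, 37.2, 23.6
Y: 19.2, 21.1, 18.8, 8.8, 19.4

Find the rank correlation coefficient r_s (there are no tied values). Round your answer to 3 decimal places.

Rank X: 3, 4, 1, 5, 2
Rank Y: 3, 5, 2, 1, 4
d = rank(X) − rank(Y): 0, -1, -1, 4, -2; Σd² = 22
ρ = 1 − 6Σd² / [n(n²−1)] = 1 − 6×22 / (5×24) = 1 − 132/120 ≈ -0.100

-0.100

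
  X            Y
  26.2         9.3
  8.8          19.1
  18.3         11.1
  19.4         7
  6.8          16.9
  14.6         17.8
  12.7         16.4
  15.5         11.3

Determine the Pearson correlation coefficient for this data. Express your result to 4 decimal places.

n = 8, ΣX = 122.3, ΣY = 108.9, ΣX² = 2136.07, ΣY² = 1622.61, ΣXY = 1508.9
nΣXY − ΣXΣY = 12071.2 − 13318.47 = -1247.27
nΣX² − (ΣX)² = 17088.56 − 14957.29 = 2131.27; nΣY² − (ΣY)² = 12980.88 − 11859.21 = 1121.67
r = -1247.27 / √(2131.27 × 1121.67) = -1247.27 / 1546.1506 ≈ -0.8067

-0.8067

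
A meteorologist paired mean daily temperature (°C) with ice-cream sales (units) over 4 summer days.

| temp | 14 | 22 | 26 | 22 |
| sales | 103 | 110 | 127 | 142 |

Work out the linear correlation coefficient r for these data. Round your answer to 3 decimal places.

n = 4, Σx = 84, Σy = 482, Σx² = 1840, Σy² = 59002, Σxy = 10288
nΣxy − ΣxΣy = 41152 − 40488 = 664
nΣx² − (Σx)² = 7360 − 7056 = 304; nΣy² − (Σy)² = 236008 − 232324 = 3684
r = 664 / √(304 × 3684) = 664 / 1058.2703 ≈ 0.627

0.627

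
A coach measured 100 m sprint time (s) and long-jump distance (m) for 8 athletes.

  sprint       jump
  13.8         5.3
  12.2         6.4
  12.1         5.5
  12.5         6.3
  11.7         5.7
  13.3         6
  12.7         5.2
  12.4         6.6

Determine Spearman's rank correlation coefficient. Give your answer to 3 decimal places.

-0.286

Rank sprint: 8, 3, 2, 5, 1, 7, 6, 4
Rank jump: 2, 7, 3, 6, 4, 5, 1, 8
d = rank(sprint) − rank(jump): 6, -4, -1, -1, -3, 2, 5, -4; Σd² = 108
ρ = 1 − 6Σd² / [n(n²−1)] = 1 − 6×108 / (8×63) = 1 − 648/504 ≈ -0.286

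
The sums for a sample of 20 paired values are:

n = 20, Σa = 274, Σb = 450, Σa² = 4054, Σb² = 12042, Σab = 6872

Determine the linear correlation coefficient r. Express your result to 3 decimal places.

r = (nΣab − ΣaΣb) / √[(nΣa² − (Σa)²)(nΣb² − (Σb)²)]
Numerator: 20×6872 − 274×450 = 14140
Denominator: √[(81080 − 75076)(240840 − 202500)] = √[6004 × 38340] = 15172.1244
r = 14140 / 15172.1244 ≈ 0.932

0.932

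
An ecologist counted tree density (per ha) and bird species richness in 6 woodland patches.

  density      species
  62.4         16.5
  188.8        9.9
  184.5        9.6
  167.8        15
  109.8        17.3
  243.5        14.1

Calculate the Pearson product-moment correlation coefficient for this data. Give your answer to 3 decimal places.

n = 6, Σx = 956.8, Σy = 82.4, Σx² = 173084.58, Σy² = 1185.52, Σxy = 12519.81
nΣxy − ΣxΣy = 75118.86 − 78840.32 = -3721.46
nΣx² − (Σx)² = 1038507.48 − 915466.24 = 123041.24; nΣy² − (Σy)² = 7113.12 − 6789.76 = 323.36
r = -3721.46 / √(123041.24 × 323.36) = -3721.46 / 6307.6632 ≈ -0.590

-0.590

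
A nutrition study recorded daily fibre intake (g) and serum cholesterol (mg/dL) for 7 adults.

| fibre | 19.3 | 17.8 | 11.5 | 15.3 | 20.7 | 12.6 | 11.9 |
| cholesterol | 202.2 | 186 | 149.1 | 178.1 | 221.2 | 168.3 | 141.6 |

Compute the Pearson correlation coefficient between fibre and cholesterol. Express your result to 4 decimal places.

n = 7, Σx = 109.1, Σy = 1246.5, Σx² = 1784.53, Σy² = 226736.15, Σxy = 20037.3
nΣxy − ΣxΣy = 140261.1 − 135993.15 = 4267.95
nΣx² − (Σx)² = 12491.71 − 11902.81 = 588.9; nΣy² − (Σy)² = 1587153.05 − 1553762.25 = 33390.8
r = 4267.95 / √(588.9 × 33390.8) = 4267.95 / 4434.3931 ≈ 0.9625

0.9625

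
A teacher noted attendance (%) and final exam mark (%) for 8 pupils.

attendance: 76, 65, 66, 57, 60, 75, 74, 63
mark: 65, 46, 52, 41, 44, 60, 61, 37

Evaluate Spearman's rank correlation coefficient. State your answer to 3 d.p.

0.905

Rank attendance: 8, 4, 5, 1, 2, 7, 6, 3
Rank mark: 8, 4, 5, 2, 3, 6, 7, 1
d = rank(attendance) − rank(mark): 0, 0, 0, -1, -1, 1, -1, 2; Σd² = 8
ρ = 1 − 6Σd² / [n(n²−1)] = 1 − 6×8 / (8×63) = 1 − 48/504 ≈ 0.905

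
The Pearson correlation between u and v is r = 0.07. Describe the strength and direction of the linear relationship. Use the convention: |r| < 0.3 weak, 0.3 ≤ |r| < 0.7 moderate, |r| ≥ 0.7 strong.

r = 0.07 > 0 so the relationship is positive.
|r| = 0.07, which falls in the weak range.

weak positive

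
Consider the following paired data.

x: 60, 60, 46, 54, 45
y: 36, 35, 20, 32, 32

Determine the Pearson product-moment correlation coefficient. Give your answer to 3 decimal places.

n = 5, Σx = 265, Σy = 155, Σx² = 14257, Σy² = 4969, Σxy = 8348
nΣxy − ΣxΣy = 41740 − 41075 = 665
nΣx² − (Σx)² = 71285 − 70225 = 1060; nΣy² − (Σy)² = 24845 − 24025 = 820
r = 665 / √(1060 × 820) = 665 / 932.3090 ≈ 0.713

0.713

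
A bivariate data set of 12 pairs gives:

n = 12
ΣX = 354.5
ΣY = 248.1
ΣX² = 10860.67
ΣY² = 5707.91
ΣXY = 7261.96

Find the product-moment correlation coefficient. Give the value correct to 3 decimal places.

r = (nΣXY − ΣXΣY) / √[(nΣX² − (ΣX)²)(nΣY² − (ΣY)²)]
Numerator: 12×7261.96 − 354.5×248.1 = -807.93
Denominator: √[(130328.04 − 125670.25)(68494.92 − 61553.61)] = √[4657.79 × 6941.31] = 5686.0500
r = -807.93 / 5686.0500 ≈ -0.142

-0.142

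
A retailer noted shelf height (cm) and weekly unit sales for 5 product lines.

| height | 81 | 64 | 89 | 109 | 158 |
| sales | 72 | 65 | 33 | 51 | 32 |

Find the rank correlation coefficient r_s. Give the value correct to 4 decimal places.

Rank height: 2, 1, 3, 4, 5
Rank sales: 5, 4, 2, 3, 1
d = rank(height) − rank(sales): -3, -3, 1, 1, 4; Σd² = 36
ρ = 1 − 6Σd² / [n(n²−1)] = 1 − 6×36 / (5×24) = 1 − 216/120 ≈ -0.8000

-0.8000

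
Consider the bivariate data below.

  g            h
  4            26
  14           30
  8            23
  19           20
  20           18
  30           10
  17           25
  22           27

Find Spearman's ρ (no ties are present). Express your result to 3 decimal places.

-0.476

Rank g: 1, 3, 2, 5, 6, 8, 4, 7
Rank h: 6, 8, 4, 3, 2, 1, 5, 7
d = rank(g) − rank(h): -5, -5, -2, 2, 4, 7, -1, 0; Σd² = 124
ρ = 1 − 6Σd² / [n(n²−1)] = 1 − 6×124 / (8×63) = 1 − 744/504 ≈ -0.476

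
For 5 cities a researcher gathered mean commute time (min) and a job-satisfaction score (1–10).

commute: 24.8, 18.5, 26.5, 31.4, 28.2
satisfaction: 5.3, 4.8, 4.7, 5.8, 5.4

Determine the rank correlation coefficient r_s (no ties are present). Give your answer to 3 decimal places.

Rank commute: 2, 1, 3, 5, 4
Rank satisfaction: 3, 2, 1, 5, 4
d = rank(commute) − rank(satisfaction): -1, -1, 2, 0, 0; Σd² = 6
ρ = 1 − 6Σd² / [n(n²−1)] = 1 − 6×6 / (5×24) = 1 − 36/120 ≈ 0.700

0.700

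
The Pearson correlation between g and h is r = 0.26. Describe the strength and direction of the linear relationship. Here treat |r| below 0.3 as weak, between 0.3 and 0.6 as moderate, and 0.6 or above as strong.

weak positive

r = 0.26 > 0 so the relationship is positive.
|r| = 0.26, which falls in the weak range.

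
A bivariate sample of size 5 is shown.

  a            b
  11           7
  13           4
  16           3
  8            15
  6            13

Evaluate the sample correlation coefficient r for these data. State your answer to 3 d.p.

-0.924

n = 5, Σa = 54, Σb = 42, Σa² = 646, Σb² = 468, Σab = 375
nΣab − ΣaΣb = 1875 − 2268 = -393
nΣa² − (Σa)² = 3230 − 2916 = 314; nΣb² − (Σb)² = 2340 − 1764 = 576
r = -393 / √(314 × 576) = -393 / 425.2811 ≈ -0.924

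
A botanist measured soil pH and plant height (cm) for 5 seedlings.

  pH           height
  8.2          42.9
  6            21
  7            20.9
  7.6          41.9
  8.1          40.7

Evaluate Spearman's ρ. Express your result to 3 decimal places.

Rank pH: 5, 1, 2, 3, 4
Rank height: 5, 2, 1, 4, 3
d = rank(pH) − rank(height): 0, -1, 1, -1, 1; Σd² = 4
ρ = 1 − 6Σd² / [n(n²−1)] = 1 − 6×4 / (5×24) = 1 − 24/120 ≈ 0.800

0.800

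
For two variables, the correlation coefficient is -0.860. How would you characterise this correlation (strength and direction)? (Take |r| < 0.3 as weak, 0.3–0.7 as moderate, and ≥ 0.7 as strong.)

r = -0.860 < 0 so the relationship is negative.
|r| = 0.860, which falls in the strong range.

strong negative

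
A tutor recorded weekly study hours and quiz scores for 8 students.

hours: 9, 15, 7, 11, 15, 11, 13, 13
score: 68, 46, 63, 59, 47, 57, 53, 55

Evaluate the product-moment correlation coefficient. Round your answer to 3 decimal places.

-0.920

n = 8, Σx = 94, Σy = 448, Σx² = 1160, Σy² = 25482, Σxy = 5128
nΣxy − ΣxΣy = 41024 − 42112 = -1088
nΣx² − (Σx)² = 9280 − 8836 = 444; nΣy² − (Σy)² = 203856 − 200704 = 3152
r = -1088 / √(444 × 3152) = -1088 / 1182.9996 ≈ -0.920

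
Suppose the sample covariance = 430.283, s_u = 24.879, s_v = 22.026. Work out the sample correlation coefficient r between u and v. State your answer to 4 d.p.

r = Cov(u,v) / (s_u · s_v) = 430.283 / (24.879 × 22.026)
  = 430.283 / 547.9849 ≈ 0.7852

0.7852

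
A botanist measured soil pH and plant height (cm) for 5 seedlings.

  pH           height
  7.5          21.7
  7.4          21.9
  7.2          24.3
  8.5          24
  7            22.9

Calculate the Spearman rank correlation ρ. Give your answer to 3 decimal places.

Rank pH: 4, 3, 2, 5, 1
Rank height: 1, 2, 5, 4, 3
d = rank(pH) − rank(height): 3, 1, -3, 1, -2; Σd² = 24
ρ = 1 − 6Σd² / [n(n²−1)] = 1 − 6×24 / (5×24) = 1 − 144/120 ≈ -0.200

-0.200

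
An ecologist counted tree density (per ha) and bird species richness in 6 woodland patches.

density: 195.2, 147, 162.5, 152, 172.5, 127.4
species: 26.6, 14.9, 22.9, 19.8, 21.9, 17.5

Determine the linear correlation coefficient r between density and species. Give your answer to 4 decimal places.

0.8629

n = 6, Σx = 956.6, Σy = 123.6, Σx² = 155209.3, Σy² = 2631.88, Σxy = 20120.72
nΣxy − ΣxΣy = 120724.32 − 118235.76 = 2488.56
nΣx² − (Σx)² = 931255.8 − 915083.56 = 16172.24; nΣy² − (Σy)² = 15791.28 − 15276.96 = 514.32
r = 2488.56 / √(16172.24 × 514.32) = 2488.56 / 2884.0434 ≈ 0.8629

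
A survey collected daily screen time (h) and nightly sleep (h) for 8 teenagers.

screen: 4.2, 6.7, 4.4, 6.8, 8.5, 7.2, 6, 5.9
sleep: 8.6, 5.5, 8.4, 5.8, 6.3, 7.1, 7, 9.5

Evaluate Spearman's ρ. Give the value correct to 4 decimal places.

Rank screen: 1, 5, 2, 6, 8, 7, 4, 3
Rank sleep: 7, 1, 6, 2, 3, 5, 4, 8
d = rank(screen) − rank(sleep): -6, 4, -4, 4, 5, 2, 0, -5; Σd² = 138
ρ = 1 − 6Σd² / [n(n²−1)] = 1 − 6×138 / (8×63) = 1 − 828/504 ≈ -0.6429

-0.6429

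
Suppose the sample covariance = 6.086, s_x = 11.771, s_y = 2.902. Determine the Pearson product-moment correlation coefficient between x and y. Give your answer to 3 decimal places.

r = Cov(x,y) / (s_x · s_y) = 6.086 / (11.771 × 2.902)
  = 6.086 / 34.1594 ≈ 0.178

0.178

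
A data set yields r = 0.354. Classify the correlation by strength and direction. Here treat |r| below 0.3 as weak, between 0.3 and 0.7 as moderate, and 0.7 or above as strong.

r = 0.354 > 0 so the relationship is positive.
|r| = 0.354, which falls in the moderate range.

moderate positive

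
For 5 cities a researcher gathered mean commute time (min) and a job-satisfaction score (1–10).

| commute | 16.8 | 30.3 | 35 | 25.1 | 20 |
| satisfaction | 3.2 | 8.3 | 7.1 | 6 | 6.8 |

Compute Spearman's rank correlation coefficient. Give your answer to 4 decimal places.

0.8000

Rank commute: 1, 4, 5, 3, 2
Rank satisfaction: 1, 5, 4, 2, 3
d = rank(commute) − rank(satisfaction): 0, -1, 1, 1, -1; Σd² = 4
ρ = 1 − 6Σd² / [n(n²−1)] = 1 − 6×4 / (5×24) = 1 − 24/120 ≈ 0.8000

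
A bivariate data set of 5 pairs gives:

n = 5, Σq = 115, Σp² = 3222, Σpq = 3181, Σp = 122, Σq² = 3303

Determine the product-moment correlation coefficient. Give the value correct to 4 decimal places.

0.9336

r = (nΣpq − ΣpΣq) / √[(nΣp² − (Σp)²)(nΣq² − (Σq)²)]
Numerator: 5×3181 − 122×115 = 1875
Denominator: √[(16110 − 14884)(16515 − 13225)] = √[1226 × 3290] = 2008.3675
r = 1875 / 2008.3675 ≈ 0.9336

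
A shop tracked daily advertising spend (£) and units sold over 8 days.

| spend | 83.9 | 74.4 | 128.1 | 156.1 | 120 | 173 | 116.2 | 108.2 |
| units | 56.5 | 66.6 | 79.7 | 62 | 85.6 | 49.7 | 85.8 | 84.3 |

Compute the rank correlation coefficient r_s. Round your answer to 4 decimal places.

-0.2381

Rank spend: 2, 1, 6, 7, 5, 8, 4, 3
Rank units: 2, 4, 5, 3, 7, 1, 8, 6
d = rank(spend) − rank(units): 0, -3, 1, 4, -2, 7, -4, -3; Σd² = 104
ρ = 1 − 6Σd² / [n(n²−1)] = 1 − 6×104 / (8×63) = 1 − 624/504 ≈ -0.2381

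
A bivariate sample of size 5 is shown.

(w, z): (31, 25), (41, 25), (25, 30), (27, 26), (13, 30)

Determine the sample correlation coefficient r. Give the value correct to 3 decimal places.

n = 5, Σw = 137, Σz = 136, Σw² = 4165, Σz² = 3726, Σwz = 3642
nΣwz − ΣwΣz = 18210 − 18632 = -422
nΣw² − (Σw)² = 20825 − 18769 = 2056; nΣz² − (Σz)² = 18630 − 18496 = 134
r = -422 / √(2056 × 134) = -422 / 524.8847 ≈ -0.804

-0.804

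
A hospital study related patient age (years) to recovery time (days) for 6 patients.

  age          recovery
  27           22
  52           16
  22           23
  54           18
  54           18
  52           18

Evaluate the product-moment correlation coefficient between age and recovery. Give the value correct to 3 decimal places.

n = 6, Σx = 261, Σy = 115, Σx² = 12453, Σy² = 2241, Σxy = 4812
nΣxy − ΣxΣy = 28872 − 30015 = -1143
nΣx² − (Σx)² = 74718 − 68121 = 6597; nΣy² − (Σy)² = 13446 − 13225 = 221
r = -1143 / √(6597 × 221) = -1143 / 1207.4506 ≈ -0.947

-0.947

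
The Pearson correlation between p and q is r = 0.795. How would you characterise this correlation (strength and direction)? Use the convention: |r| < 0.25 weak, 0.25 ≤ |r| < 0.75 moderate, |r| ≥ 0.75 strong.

strong positive

r = 0.795 > 0 so the relationship is positive.
|r| = 0.795, which falls in the strong range.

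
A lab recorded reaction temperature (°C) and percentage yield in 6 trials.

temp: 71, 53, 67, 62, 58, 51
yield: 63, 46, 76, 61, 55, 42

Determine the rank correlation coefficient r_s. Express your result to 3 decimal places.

Rank temp: 6, 2, 5, 4, 3, 1
Rank yield: 5, 2, 6, 4, 3, 1
d = rank(temp) − rank(yield): 1, 0, -1, 0, 0, 0; Σd² = 2
ρ = 1 − 6Σd² / [n(n²−1)] = 1 − 6×2 / (6×35) = 1 − 12/210 ≈ 0.943

0.943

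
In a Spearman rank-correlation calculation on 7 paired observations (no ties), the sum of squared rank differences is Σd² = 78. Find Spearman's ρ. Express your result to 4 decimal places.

-0.3929

ρ = 1 − 6Σd² / [n(n²−1)] = 1 − 6×78 / (7×48)
  = 1 − 468/336 = 1 − 1.39286 ≈ -0.3929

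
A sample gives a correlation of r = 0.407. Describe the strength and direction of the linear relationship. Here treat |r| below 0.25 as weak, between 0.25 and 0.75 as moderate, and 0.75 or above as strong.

moderate positive

r = 0.407 > 0 so the relationship is positive.
|r| = 0.407, which falls in the moderate range.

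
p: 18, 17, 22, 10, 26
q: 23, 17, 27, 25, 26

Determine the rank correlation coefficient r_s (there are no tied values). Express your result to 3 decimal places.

Rank p: 3, 2, 4, 1, 5
Rank q: 2, 1, 5, 3, 4
d = rank(p) − rank(q): 1, 1, -1, -2, 1; Σd² = 8
ρ = 1 − 6Σd² / [n(n²−1)] = 1 − 6×8 / (5×24) = 1 − 48/120 ≈ 0.600

0.600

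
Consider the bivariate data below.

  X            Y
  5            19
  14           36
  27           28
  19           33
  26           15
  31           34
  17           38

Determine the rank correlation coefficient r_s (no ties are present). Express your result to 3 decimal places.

-0.107

Rank X: 1, 2, 6, 4, 5, 7, 3
Rank Y: 2, 6, 3, 4, 1, 5, 7
d = rank(X) − rank(Y): -1, -4, 3, 0, 4, 2, -4; Σd² = 62
ρ = 1 − 6Σd² / [n(n²−1)] = 1 − 6×62 / (7×48) = 1 − 372/336 ≈ -0.107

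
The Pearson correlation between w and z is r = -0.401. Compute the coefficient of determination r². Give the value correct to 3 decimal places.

r² = (-0.401)² = 0.161

0.161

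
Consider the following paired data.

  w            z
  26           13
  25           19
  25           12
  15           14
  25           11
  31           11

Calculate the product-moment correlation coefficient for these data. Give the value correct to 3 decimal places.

n = 6, Σw = 147, Σz = 80, Σw² = 3737, Σz² = 1112, Σwz = 1939
nΣwz − ΣwΣz = 11634 − 11760 = -126
nΣw² − (Σw)² = 22422 − 21609 = 813; nΣz² − (Σz)² = 6672 − 6400 = 272
r = -126 / √(813 × 272) = -126 / 470.2510 ≈ -0.268

-0.268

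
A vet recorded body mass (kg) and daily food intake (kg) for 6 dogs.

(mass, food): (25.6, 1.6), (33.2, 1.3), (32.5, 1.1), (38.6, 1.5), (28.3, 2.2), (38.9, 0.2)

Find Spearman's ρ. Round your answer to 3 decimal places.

-0.714

Rank mass: 1, 4, 3, 5, 2, 6
Rank food: 5, 3, 2, 4, 6, 1
d = rank(mass) − rank(food): -4, 1, 1, 1, -4, 5; Σd² = 60
ρ = 1 − 6Σd² / [n(n²−1)] = 1 − 6×60 / (6×35) = 1 − 360/210 ≈ -0.714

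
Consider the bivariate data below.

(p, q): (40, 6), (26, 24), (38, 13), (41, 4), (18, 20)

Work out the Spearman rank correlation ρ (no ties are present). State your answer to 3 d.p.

-0.900

Rank p: 4, 2, 3, 5, 1
Rank q: 2, 5, 3, 1, 4
d = rank(p) − rank(q): 2, -3, 0, 4, -3; Σd² = 38
ρ = 1 − 6Σd² / [n(n²−1)] = 1 − 6×38 / (5×24) = 1 − 228/120 ≈ -0.900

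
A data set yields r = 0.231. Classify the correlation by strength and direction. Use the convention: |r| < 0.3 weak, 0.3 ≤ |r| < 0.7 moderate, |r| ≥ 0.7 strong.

weak positive

r = 0.231 > 0 so the relationship is positive.
|r| = 0.231, which falls in the weak range.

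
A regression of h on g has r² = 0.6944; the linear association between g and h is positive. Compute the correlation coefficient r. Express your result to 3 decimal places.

|r| = √0.6944 = 0.833
The association is positive, so r = 0.833.

0.833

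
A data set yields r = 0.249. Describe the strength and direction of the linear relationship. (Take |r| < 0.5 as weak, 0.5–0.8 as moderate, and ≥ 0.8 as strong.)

r = 0.249 > 0 so the relationship is positive.
|r| = 0.249, which falls in the weak range.

weak positive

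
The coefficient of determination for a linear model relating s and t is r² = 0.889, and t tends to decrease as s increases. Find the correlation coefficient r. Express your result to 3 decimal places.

-0.943

|r| = √0.889 = 0.943
The association is negative, so r = −0.943.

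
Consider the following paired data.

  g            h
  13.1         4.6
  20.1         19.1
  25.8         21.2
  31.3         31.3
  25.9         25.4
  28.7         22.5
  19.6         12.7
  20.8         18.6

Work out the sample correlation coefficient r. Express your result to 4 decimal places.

0.9399

n = 8, Σg = 185.3, Σh = 155.4, Σg² = 4532.25, Σh² = 3473.76, Σgh = 3910.23
nΣgh − ΣgΣh = 31281.84 − 28795.62 = 2486.22
nΣg² − (Σg)² = 36258 − 34336.09 = 1921.91; nΣh² − (Σh)² = 27790.08 − 24149.16 = 3640.92
r = 2486.22 / √(1921.91 × 3640.92) = 2486.22 / 2645.2827 ≈ 0.9399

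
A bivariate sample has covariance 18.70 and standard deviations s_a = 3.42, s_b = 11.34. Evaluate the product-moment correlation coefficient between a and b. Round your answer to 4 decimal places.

0.4822

r = Cov(a,b) / (s_a · s_b) = 18.70 / (3.42 × 11.34)
  = 18.70 / 38.7828 ≈ 0.4822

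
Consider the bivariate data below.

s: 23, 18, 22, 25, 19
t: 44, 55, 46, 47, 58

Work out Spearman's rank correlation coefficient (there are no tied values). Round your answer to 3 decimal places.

Rank s: 4, 1, 3, 5, 2
Rank t: 1, 4, 2, 3, 5
d = rank(s) − rank(t): 3, -3, 1, 2, -3; Σd² = 32
ρ = 1 − 6Σd² / [n(n²−1)] = 1 − 6×32 / (5×24) = 1 − 192/120 ≈ -0.600

-0.600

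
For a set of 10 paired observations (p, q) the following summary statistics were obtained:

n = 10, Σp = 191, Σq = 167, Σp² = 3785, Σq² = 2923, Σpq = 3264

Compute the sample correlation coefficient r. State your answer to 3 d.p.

r = (nΣpq − ΣpΣq) / √[(nΣp² − (Σp)²)(nΣq² − (Σq)²)]
Numerator: 10×3264 − 191×167 = 743
Denominator: √[(37850 − 36481)(29230 − 27889)] = √[1369 × 1341] = 1354.9277
r = 743 / 1354.9277 ≈ 0.548

0.548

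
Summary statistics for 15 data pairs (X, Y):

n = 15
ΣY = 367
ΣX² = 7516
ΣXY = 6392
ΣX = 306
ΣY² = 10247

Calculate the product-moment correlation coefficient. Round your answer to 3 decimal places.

r = (nΣXY − ΣXΣY) / √[(nΣX² − (ΣX)²)(nΣY² − (ΣY)²)]
Numerator: 15×6392 − 306×367 = -16422
Denominator: √[(112740 − 93636)(153705 − 134689)] = √[19104 × 19016] = 19059.9492
r = -16422 / 19059.9492 ≈ -0.862

-0.862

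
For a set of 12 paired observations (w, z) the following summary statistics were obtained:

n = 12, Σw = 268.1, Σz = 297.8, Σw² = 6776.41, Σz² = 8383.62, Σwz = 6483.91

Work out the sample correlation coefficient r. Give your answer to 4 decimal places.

r = (nΣwz − ΣwΣz) / √[(nΣw² − (Σw)²)(nΣz² − (Σz)²)]
Numerator: 12×6483.91 − 268.1×297.8 = -2033.26
Denominator: √[(81316.92 − 71877.61)(100603.44 − 88684.84)] = √[9439.31 × 11918.6] = 10606.7601
r = -2033.26 / 10606.7601 ≈ -0.1917

-0.1917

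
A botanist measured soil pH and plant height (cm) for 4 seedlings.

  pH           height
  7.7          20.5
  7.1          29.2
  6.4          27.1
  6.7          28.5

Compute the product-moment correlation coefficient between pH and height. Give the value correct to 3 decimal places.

-0.731

n = 4, Σx = 27.9, Σy = 105.3, Σx² = 195.55, Σy² = 2819.55, Σxy = 729.56
nΣxy − ΣxΣy = 2918.24 − 2937.87 = -19.63
nΣx² − (Σx)² = 782.2 − 778.41 = 3.79; nΣy² − (Σy)² = 11278.2 − 11088.09 = 190.11
r = -19.63 / √(3.79 × 190.11) = -19.63 / 26.8424 ≈ -0.731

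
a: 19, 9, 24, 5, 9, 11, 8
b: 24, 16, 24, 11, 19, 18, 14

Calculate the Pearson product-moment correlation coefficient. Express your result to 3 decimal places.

n = 7, Σa = 85, Σb = 126, Σa² = 1309, Σb² = 2410, Σab = 1712
nΣab − ΣaΣb = 11984 − 10710 = 1274
nΣa² − (Σa)² = 9163 − 7225 = 1938; nΣb² − (Σb)² = 16870 − 15876 = 994
r = 1274 / √(1938 × 994) = 1274 / 1387.9380 ≈ 0.918

0.918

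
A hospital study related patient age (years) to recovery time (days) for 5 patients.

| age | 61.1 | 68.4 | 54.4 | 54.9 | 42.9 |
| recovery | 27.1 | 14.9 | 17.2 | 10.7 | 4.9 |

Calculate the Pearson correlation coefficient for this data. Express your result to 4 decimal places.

n = 5, Σx = 281.7, Σy = 74.8, Σx² = 16225.55, Σy² = 1390.76, Σxy = 4408.29
nΣxy − ΣxΣy = 22041.45 − 21071.16 = 970.29
nΣx² − (Σx)² = 81127.75 − 79354.89 = 1772.86; nΣy² − (Σy)² = 6953.8 − 5595.04 = 1358.76
r = 970.29 / √(1772.86 × 1358.76) = 970.29 / 1552.0603 ≈ 0.6252

0.6252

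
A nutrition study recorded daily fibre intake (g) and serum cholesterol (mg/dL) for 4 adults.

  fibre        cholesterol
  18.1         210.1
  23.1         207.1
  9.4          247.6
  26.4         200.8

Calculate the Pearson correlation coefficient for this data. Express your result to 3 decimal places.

n = 4, Σx = 77, Σy = 865.6, Σx² = 1646.54, Σy² = 188658.82, Σxy = 16215.38
nΣxy − ΣxΣy = 64861.52 − 66651.2 = -1789.68
nΣx² − (Σx)² = 6586.16 − 5929 = 657.16; nΣy² − (Σy)² = 754635.28 − 749263.36 = 5371.92
r = -1789.68 / √(657.16 × 5371.92) = -1789.68 / 1878.8856 ≈ -0.953

-0.953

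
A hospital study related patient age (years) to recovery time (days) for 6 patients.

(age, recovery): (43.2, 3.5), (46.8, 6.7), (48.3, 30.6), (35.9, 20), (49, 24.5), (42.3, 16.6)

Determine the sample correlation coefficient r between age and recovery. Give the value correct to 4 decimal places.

n = 6, Σx = 265.5, Σy = 101.9, Σx² = 11868.47, Σy² = 2269.31, Σxy = 4563.42
nΣxy − ΣxΣy = 27380.52 − 27054.45 = 326.07
nΣx² − (Σx)² = 71210.82 − 70490.25 = 720.57; nΣy² − (Σy)² = 13615.86 − 10383.61 = 3232.25
r = 326.07 / √(720.57 × 3232.25) = 326.07 / 1526.1266 ≈ 0.2137

0.2137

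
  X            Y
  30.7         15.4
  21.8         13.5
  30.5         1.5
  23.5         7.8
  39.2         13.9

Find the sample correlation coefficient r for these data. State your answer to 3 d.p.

n = 5, ΣX = 145.7, ΣY = 52.1, ΣX² = 4436.87, ΣY² = 675.71, ΣXY = 1541.01
nΣXY − ΣXΣY = 7705.05 − 7590.97 = 114.08
nΣX² − (ΣX)² = 22184.35 − 21228.49 = 955.86; nΣY² − (ΣY)² = 3378.55 − 2714.41 = 664.14
r = 114.08 / √(955.86 × 664.14) = 114.08 / 796.7590 ≈ 0.143

0.143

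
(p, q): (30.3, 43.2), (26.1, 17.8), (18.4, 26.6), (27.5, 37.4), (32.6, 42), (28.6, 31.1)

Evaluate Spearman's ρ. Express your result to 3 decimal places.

0.829

Rank p: 5, 2, 1, 3, 6, 4
Rank q: 6, 1, 2, 4, 5, 3
d = rank(p) − rank(q): -1, 1, -1, -1, 1, 1; Σd² = 6
ρ = 1 − 6Σd² / [n(n²−1)] = 1 − 6×6 / (6×35) = 1 − 36/210 ≈ 0.829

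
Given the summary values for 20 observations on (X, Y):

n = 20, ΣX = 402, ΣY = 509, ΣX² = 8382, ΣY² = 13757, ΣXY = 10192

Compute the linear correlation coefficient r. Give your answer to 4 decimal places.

r = (nΣXY − ΣXΣY) / √[(nΣX² − (ΣX)²)(nΣY² − (ΣY)²)]
Numerator: 20×10192 − 402×509 = -778
Denominator: √[(167640 − 161604)(275140 − 259081)] = √[6036 × 16059] = 9845.4113
r = -778 / 9845.4113 ≈ -0.0790

-0.0790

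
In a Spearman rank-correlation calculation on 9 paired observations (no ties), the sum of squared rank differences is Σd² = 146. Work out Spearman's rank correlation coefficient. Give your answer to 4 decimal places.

ρ = 1 − 6Σd² / [n(n²−1)] = 1 − 6×146 / (9×80)
  = 1 − 876/720 = 1 − 1.21667 ≈ -0.2167

-0.2167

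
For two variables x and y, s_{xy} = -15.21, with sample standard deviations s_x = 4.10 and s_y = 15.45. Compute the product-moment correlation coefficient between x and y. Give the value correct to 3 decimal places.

-0.240

r = Cov(x,y) / (s_x · s_y) = -15.21 / (4.10 × 15.45)
  = -15.21 / 63.3450 ≈ -0.240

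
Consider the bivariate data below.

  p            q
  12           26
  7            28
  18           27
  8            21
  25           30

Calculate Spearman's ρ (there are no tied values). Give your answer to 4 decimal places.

0.4000

Rank p: 3, 1, 4, 2, 5
Rank q: 2, 4, 3, 1, 5
d = rank(p) − rank(q): 1, -3, 1, 1, 0; Σd² = 12
ρ = 1 − 6Σd² / [n(n²−1)] = 1 − 6×12 / (5×24) = 1 − 72/120 ≈ 0.4000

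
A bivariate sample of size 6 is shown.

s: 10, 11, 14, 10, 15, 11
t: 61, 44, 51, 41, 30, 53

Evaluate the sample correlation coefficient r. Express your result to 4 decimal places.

-0.5410

n = 6, Σs = 71, Σt = 280, Σs² = 863, Σt² = 13648, Σst = 3251
nΣst − ΣsΣt = 19506 − 19880 = -374
nΣs² − (Σs)² = 5178 − 5041 = 137; nΣt² − (Σt)² = 81888 − 78400 = 3488
r = -374 / √(137 × 3488) = -374 / 691.2713 ≈ -0.5410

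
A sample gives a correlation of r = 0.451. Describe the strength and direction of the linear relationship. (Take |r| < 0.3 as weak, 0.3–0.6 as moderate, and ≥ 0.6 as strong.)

r = 0.451 > 0 so the relationship is positive.
|r| = 0.451, which falls in the moderate range.

moderate positive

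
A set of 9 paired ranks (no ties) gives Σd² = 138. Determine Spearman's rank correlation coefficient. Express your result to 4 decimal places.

ρ = 1 − 6Σd² / [n(n²−1)] = 1 − 6×138 / (9×80)
  = 1 − 828/720 = 1 − 1.15000 ≈ -0.1500

-0.1500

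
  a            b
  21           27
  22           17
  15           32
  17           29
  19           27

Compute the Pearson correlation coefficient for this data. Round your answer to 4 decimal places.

-0.8453

n = 5, Σa = 94, Σb = 132, Σa² = 1800, Σb² = 3612, Σab = 2427
nΣab − ΣaΣb = 12135 − 12408 = -273
nΣa² − (Σa)² = 9000 − 8836 = 164; nΣb² − (Σb)² = 18060 − 17424 = 636
r = -273 / √(164 × 636) = -273 / 322.9613 ≈ -0.8453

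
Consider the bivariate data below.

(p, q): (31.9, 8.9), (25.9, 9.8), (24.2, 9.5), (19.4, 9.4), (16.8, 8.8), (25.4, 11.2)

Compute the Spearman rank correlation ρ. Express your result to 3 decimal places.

0.371

Rank p: 6, 5, 3, 2, 1, 4
Rank q: 2, 5, 4, 3, 1, 6
d = rank(p) − rank(q): 4, 0, -1, -1, 0, -2; Σd² = 22
ρ = 1 − 6Σd² / [n(n²−1)] = 1 − 6×22 / (6×35) = 1 − 132/210 ≈ 0.371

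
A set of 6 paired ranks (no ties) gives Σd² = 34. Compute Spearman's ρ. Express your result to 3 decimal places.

0.029

ρ = 1 − 6Σd² / [n(n²−1)] = 1 − 6×34 / (6×35)
  = 1 − 204/210 = 1 − 0.9714 ≈ 0.029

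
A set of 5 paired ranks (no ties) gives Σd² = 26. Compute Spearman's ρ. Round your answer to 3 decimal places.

ρ = 1 − 6Σd² / [n(n²−1)] = 1 − 6×26 / (5×24)
  = 1 − 156/120 = 1 − 1.3000 ≈ -0.300

-0.300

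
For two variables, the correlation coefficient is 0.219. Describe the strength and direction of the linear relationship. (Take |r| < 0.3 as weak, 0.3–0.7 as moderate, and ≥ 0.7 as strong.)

weak positive

r = 0.219 > 0 so the relationship is positive.
|r| = 0.219, which falls in the weak range.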